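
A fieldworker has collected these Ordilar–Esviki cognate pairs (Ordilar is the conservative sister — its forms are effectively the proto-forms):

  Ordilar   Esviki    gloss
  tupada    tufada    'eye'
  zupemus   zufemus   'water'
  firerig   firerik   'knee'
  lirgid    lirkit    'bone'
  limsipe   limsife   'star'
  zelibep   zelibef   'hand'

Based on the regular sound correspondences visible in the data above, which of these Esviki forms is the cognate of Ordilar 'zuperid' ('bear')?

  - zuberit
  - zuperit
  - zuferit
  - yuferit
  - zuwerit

zupemus ~ zufemus, limsipe ~ limsife — Ordilar p corresponds to Esviki f between vowels (before a front vowel).
lirgid ~ lirkit — Ordilar d corresponds to Esviki t word-finally.
Applying these to Ordilar 'zuperid':
  zuperid → zuferid   (p→f between vowels (before a front vowel))
  zuferid → zuferit   (d→t word-finally)
So the Esviki cognate is 'zuferit'.

zuferit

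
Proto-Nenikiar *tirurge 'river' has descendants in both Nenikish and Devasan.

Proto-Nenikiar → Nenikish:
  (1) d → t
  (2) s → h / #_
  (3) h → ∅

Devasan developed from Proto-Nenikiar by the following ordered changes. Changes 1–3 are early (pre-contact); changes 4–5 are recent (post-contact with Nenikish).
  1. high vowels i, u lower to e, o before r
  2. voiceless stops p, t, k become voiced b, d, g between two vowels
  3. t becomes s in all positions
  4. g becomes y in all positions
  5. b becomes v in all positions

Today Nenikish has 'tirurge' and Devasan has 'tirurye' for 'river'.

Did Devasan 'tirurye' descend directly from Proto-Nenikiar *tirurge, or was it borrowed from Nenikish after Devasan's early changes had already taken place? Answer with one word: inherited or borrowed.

borrowed

If inherited, *tirurge would pass through all of Devasan's changes:
Devasan: start from *tirurge.
  rule 1 (pre-rhotic lowering): tirurge → terorge
  rule 2: no change — terorge
  rule 3 (unconditioned shift): terorge → serorge
  rule 4 (unconditioned shift): serorge → serorye
  rule 5: no change — serorye
  ⇒ Devasan serorye
If borrowed from Nenikish 'tirurge' after the early changes, it would undergo only the recent ones:
  rule 4 (unconditioned shift): tirurge → tirurye
  rule 5 (unconditioned shift): no change (tirurye)
  ⇒ as a loan: tirurye
Devasan 'tirurye' matches the loan outcome 'tirurye', not the inherited 'serorye' — it skipped the early Devasan changes, so it was borrowed from Nenikish.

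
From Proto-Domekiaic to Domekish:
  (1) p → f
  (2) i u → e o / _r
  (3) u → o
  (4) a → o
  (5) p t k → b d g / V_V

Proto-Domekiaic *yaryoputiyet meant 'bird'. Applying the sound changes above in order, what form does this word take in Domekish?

Domekish: *yaryoputiyet > yaryofutiyet > yaryofotiyet > yoryofotiyet > yoryofodiyet  (by unconditioned shift, vowel merger, vowel merger, intervocalic voicing)

yoryofodiyet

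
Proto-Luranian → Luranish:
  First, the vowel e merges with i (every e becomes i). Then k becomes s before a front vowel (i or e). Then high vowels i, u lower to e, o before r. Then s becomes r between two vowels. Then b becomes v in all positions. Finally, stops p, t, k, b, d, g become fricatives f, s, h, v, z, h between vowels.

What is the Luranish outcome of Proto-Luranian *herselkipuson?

hersilsifuron

Luranish: *herselkipuson
  herselkipuson → hirsilkipuson   [vowel merger]
  hirsilkipuson → hirsilsipuson   [palatalisation]
  hirsilsipuson → hersilsipuson   [pre-rhotic lowering]
  hersilsipuson → hersilsipuron   [rhotacism]
  hersilsipuron (rule 5 does not apply)
  hersilsipuron → hersilsifuron   [intervocalic lenition]
  giving Luranish hersilsifuron.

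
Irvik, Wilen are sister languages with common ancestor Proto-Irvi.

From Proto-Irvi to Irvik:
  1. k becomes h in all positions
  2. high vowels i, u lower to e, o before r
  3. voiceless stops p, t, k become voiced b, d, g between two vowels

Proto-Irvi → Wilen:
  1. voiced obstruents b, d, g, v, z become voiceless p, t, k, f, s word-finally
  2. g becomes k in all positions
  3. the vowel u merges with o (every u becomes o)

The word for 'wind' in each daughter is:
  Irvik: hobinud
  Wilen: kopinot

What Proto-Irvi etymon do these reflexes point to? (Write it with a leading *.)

*kopinud

Position 3: Irvik has b, Wilen has p. Taking the neighbouring segments as reconstructed: Irvik b could go back to *p or *b; Wilen p can only go back to *p — the one source consistent with every daughter is *p.
Position 1: Irvik has h, Wilen has k. Taking the neighbouring segments as reconstructed: Irvik h could go back to *k or *h; Wilen k could go back to *k or *g — the one source consistent with every daughter is *k.
This points to *kopinud. Verify forward in each daughter:
Irvik: *kopinud > hopinud > hobinud  (by unconditioned shift, intervocalic voicing)
Wilen: *kopinud
  kopinud → kopinut   [final devoicing]
  kopinut (rule 2 does not apply)
  kopinut → kopinot   [vowel merger]
  giving Wilen kopinot.
No other proto-form is consistent with every reflex, so the reconstruction is *kopinud.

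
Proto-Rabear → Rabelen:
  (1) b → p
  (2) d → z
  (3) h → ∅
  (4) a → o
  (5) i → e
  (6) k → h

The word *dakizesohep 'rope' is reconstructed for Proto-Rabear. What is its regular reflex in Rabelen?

Rabelen: *dakizesohep > zakizesohep > zakizesoep > zokizesoep > zokezesoep > zohezesoep  (by unconditioned shift, h-loss, vowel merger, vowel merger, unconditioned shift)

zohezesoep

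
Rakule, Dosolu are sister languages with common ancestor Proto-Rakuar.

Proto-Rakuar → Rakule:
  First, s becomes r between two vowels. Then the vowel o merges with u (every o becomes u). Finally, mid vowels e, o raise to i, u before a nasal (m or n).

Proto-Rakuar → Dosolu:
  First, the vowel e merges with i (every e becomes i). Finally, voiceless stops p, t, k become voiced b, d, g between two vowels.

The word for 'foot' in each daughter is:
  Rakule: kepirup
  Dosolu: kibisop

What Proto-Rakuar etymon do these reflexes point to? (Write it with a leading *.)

Position 6: Rakule has u, Dosolu has o. Dosolu preserves o here (none of its changes turn any other segment into o), so the proto-segment is *o.
Position 2: Rakule has e, Dosolu has i. Rakule preserves e here (none of its changes turn any other segment into e), so the proto-segment is *e.
Verify the candidate proto-form against each daughter:
Rakule: start from *kepisop.
  rule 1 (rhotacism): kepisop → kepirop
  rule 2 (vowel merger): kepirop → kepirup
  rule 3: no change — kepirup
  ⇒ Rakule kepirup
Dosolu: *kepisop > kipisop > kibisop  (by vowel merger, intervocalic voicing)
Only *kepisop yields all of Rakule kepirup, Dosolu kibisop.

*kepisop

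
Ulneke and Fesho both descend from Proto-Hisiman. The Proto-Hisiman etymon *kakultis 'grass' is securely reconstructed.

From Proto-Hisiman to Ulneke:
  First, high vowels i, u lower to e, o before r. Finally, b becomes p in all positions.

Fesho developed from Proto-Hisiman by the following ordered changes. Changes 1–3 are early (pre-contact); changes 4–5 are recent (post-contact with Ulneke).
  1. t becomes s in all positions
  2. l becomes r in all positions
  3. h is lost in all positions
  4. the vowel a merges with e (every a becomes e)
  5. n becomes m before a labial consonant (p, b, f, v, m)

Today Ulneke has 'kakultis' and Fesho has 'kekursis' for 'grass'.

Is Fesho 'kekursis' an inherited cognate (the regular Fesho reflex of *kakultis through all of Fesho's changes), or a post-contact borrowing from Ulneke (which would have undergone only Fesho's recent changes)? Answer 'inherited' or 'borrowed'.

inherited

If inherited, *kakultis would pass through all of Fesho's changes:
Fesho: *kakultis
  kakultis → kakulsis   [unconditioned shift]
  kakulsis → kakursis   [unconditioned shift]
  kakursis (rule 3 does not apply)
  kakursis → kekursis   [vowel merger]
  kekursis (rule 5 does not apply)
  giving Fesho kekursis.
If borrowed from Ulneke 'kakultis' after the early changes, it would undergo only the recent ones:
  rule 4 (vowel merger): kakultis → kekultis
  rule 5 (nasal place assimilation): no change (kekultis)
  ⇒ as a loan: kekultis
Fesho 'kekursis' matches the inherited outcome exactly, so it is an inherited cognate, not a loan.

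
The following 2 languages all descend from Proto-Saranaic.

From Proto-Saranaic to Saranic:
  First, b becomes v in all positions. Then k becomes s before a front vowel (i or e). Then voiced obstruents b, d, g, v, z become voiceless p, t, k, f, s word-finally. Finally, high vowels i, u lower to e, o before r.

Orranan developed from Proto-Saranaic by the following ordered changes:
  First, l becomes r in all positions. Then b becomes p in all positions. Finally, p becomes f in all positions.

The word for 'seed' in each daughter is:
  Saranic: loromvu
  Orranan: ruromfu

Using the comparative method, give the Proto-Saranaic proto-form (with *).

*lurombu

Position 1: Saranic has l, Orranan has r. Saranic preserves l here (none of its changes turn any other segment into l), so the proto-segment is *l.
Position 2: Saranic has o, Orranan has u. Orranan preserves u here (none of its changes turn any other segment into u), so the proto-segment is *u.
Verify the candidate proto-form against each daughter:
Saranic: *lurombu
  lurombu → luromvu   [unconditioned shift]
  luromvu (rule 2 does not apply)
  luromvu (rule 3 does not apply)
  luromvu → loromvu   [pre-rhotic lowering]
  giving Saranic loromvu.
Orranan: start from *lurombu.
  rule 1 (unconditioned shift): lurombu → rurombu
  rule 2 (unconditioned shift): rurombu → rurompu
  rule 3 (unconditioned shift): rurompu → ruromfu
  ⇒ Orranan ruromfu
No other proto-form is consistent with every reflex, so the reconstruction is *lurombu.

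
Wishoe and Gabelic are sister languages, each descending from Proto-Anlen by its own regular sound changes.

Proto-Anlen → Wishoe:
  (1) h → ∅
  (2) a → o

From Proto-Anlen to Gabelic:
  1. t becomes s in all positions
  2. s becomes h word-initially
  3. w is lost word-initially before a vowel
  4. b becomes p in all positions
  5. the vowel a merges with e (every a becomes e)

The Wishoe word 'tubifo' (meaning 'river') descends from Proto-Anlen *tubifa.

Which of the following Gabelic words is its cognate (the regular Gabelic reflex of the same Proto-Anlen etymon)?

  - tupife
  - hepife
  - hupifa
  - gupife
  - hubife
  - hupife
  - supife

Gabelic: start from *tubifa.
  rule 1 (unconditioned shift): tubifa → subifa
  rule 2 (debuccalisation): subifa → hubifa
  rule 3: no change — hubifa
  rule 4 (unconditioned shift): hubifa → hupifa
  rule 5 (vowel merger): hupifa → hupife
  ⇒ Gabelic hupife
Among the options, 'hupife' alone shows every Gabelic change applied in order.

hupife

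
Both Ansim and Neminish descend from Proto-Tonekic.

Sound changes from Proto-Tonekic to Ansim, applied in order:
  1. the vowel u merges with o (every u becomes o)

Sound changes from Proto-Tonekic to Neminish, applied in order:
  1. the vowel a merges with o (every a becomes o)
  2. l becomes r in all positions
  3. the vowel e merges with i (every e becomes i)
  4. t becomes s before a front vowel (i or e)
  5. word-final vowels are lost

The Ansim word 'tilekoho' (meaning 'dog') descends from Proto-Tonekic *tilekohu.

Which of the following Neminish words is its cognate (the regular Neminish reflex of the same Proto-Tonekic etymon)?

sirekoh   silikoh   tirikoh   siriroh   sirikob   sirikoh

Neminish: *tilekohu > tirekohu > tirikohu > sirikohu > sirikoh  (by unconditioned shift, vowel merger, palatalisation, apocope)
Only 'sirikoh' matches the regular Neminish development of *tilekohu.

sirikoh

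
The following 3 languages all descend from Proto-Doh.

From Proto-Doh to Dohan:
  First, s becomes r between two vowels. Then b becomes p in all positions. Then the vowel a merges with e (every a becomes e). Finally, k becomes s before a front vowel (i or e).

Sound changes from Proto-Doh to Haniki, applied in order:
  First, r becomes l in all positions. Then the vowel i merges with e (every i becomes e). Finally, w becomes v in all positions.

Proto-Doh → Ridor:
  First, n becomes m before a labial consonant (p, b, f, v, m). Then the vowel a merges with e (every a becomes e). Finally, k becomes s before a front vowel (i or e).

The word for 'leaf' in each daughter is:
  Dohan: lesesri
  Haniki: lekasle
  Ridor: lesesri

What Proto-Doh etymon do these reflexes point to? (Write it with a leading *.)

*lekasri

Position 3: Dohan has s, Haniki has k, Ridor has s. Haniki preserves k here (none of its changes turn any other segment into k), so the proto-segment is *k.
Position 4: Dohan has e, Haniki has a, Ridor has e. Haniki preserves a here (none of its changes turn any other segment into a), so the proto-segment is *a.
Continuing position by position gives *lekasri; check it forward:
Dohan: start from *lekasri.
  rule 1: no change — lekasri
  rule 2: no change — lekasri
  rule 3 (vowel merger): lekasri → lekesri
  rule 4 (palatalisation): lekesri → lesesri
  ⇒ Dohan lesesri
Haniki: *lekasri > lekasli > lekasle  (by unconditioned shift, vowel merger)
Ridor: *lekasri
  lekasri (rule 1 does not apply)
  lekasri → lekesri   [vowel merger]
  lekesri → lesesri   [palatalisation]
  giving Ridor lesesri.
Only *lekasri yields all of Dohan lesesri, Haniki lekasle, Ridor lesesri.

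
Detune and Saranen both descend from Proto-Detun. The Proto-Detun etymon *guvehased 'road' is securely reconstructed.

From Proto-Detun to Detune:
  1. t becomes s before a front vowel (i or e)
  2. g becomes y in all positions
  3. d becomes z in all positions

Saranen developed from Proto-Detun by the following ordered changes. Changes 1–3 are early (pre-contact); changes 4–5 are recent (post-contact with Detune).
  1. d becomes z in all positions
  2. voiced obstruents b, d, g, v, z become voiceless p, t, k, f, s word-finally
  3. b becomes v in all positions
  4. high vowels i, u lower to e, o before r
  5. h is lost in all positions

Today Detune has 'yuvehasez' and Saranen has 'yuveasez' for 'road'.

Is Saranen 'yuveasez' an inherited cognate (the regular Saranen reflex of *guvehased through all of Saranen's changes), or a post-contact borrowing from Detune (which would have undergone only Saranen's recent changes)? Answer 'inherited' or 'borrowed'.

borrowed

If inherited, *guvehased would pass through all of Saranen's changes:
Saranen: start from *guvehased.
  rule 1 (unconditioned shift): guvehased → guvehasez
  rule 2 (final devoicing): guvehasez → guvehases
  rule 3: no change — guvehases
  rule 4: no change — guvehases
  rule 5 (h-loss): guvehases → guveases
  ⇒ Saranen guveases
If borrowed from Detune 'yuvehasez' after the early changes, it would undergo only the recent ones:
  rule 4 (pre-rhotic lowering): no change (yuvehasez)
  rule 5 (h-loss): yuvehasez → yuveasez
  ⇒ as a loan: yuveasez
Saranen 'yuveasez' matches the loan outcome 'yuveasez', not the inherited 'guveases' — it skipped the early Saranen changes, so it was borrowed from Detune.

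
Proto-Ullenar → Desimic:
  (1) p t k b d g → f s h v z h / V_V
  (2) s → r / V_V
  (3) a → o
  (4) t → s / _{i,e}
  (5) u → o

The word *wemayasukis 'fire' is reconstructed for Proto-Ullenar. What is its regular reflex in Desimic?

Desimic: *wemayasukis
  wemayasukis → wemayasuhis   [intervocalic lenition]
  wemayasuhis → wemayaruhis   [rhotacism]
  wemayaruhis → wemoyoruhis   [vowel merger]
  wemoyoruhis (rule 4 does not apply)
  wemoyoruhis → wemoyorohis   [vowel merger]
  giving Desimic wemoyorohis.

wemoyorohis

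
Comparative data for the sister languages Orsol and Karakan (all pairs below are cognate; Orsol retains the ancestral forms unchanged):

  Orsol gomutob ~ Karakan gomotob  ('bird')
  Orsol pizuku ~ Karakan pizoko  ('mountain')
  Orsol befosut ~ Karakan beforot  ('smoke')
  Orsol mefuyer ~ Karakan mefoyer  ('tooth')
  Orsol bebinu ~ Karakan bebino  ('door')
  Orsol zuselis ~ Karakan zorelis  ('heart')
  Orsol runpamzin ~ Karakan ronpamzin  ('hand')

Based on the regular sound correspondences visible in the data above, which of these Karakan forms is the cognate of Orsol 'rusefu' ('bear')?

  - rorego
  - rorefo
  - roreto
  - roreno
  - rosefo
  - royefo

gomutob ~ gomotob, pizuku ~ pizoko — Orsol u corresponds to Karakan o after a consonant, before a consonant other than r, m, n, p, b, f, v.
zuselis ~ zorelis — Orsol s corresponds to Karakan r between vowels (before a front vowel).
pizuku ~ pizoko, bebinu ~ bebino — Orsol u corresponds to Karakan o word-finally.
Applying these to Orsol 'rusefu':
  rusefu → rosefu   (u→o after a consonant, before a consonant other than r, m, n, p, b, f, v)
  rosefu → rorefu   (s→r between vowels (before a front vowel))
  rorefu → rorefo   (u→o word-finally)
So the Karakan cognate is 'rorefo'.

rorefo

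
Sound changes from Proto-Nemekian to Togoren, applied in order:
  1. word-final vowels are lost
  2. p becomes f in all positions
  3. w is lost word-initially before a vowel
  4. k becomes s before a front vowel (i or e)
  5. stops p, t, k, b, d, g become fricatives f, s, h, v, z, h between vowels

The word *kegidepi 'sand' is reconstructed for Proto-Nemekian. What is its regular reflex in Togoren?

sehizef

Togoren: *kegidepi > kegidep > kegidef > segidef > sehizef  (by apocope, unconditioned shift, palatalisation, intervocalic lenition)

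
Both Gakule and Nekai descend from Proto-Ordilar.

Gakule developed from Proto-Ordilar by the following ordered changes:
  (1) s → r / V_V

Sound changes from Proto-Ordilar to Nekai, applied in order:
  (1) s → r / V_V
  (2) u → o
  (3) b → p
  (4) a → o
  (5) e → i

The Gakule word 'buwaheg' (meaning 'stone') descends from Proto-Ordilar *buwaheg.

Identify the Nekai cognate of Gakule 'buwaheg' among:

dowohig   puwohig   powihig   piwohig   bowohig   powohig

powohig

Nekai: *buwaheg > bowaheg > powaheg > powoheg > powohig  (by vowel merger, unconditioned shift, vowel merger, vowel merger)
The other candidates each miss or misapply at least one Nekai change.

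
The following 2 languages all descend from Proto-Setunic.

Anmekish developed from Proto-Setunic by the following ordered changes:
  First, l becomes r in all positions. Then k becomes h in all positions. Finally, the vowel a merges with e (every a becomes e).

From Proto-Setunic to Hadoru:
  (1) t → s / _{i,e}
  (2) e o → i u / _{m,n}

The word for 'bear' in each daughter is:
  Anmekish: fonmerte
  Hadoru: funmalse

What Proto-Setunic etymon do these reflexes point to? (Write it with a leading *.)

*fonmalte

Position 7: Anmekish has t, Hadoru has s. Anmekish preserves t here (none of its changes turn any other segment into t), so the proto-segment is *t.
Position 2: Anmekish has o, Hadoru has u. Anmekish preserves o here (none of its changes turn any other segment into o), so the proto-segment is *o.
Continuing position by position gives *fonmalte; check it forward:
Anmekish: start from *fonmalte.
  rule 1 (unconditioned shift): fonmalte → fonmarte
  rule 2: no change — fonmarte
  rule 3 (vowel merger): fonmarte → fonmerte
  ⇒ Anmekish fonmerte
Hadoru: start from *fonmalte.
  rule 1 (palatalisation): fonmalte → fonmalse
  rule 2 (pre-nasal raising): fonmalse → funmalse
  ⇒ Hadoru funmalse
Only *fonmalte yields all of Anmekish fonmerte, Hadoru funmalse.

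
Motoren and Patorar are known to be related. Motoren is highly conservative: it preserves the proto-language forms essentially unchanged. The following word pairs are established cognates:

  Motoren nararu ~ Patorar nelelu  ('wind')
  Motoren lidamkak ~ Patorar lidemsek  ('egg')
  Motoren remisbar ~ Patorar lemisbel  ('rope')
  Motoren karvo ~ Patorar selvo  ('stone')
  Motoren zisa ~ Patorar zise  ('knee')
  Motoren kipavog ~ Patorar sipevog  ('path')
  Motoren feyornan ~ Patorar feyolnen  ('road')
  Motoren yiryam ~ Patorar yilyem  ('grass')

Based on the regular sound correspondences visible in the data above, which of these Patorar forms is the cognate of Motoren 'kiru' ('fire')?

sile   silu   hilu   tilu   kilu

silu

kipavog ~ sipevog — Motoren k corresponds to Patorar s word-initially before a front vowel.
nararu ~ nelelu — Motoren r corresponds to Patorar l between vowels (before a back vowel).
Applying these to Motoren 'kiru':
  kiru → siru   (k→s word-initially before a front vowel)
  siru → silu   (r→l between vowels (before a back vowel))
So the Patorar cognate is 'silu'.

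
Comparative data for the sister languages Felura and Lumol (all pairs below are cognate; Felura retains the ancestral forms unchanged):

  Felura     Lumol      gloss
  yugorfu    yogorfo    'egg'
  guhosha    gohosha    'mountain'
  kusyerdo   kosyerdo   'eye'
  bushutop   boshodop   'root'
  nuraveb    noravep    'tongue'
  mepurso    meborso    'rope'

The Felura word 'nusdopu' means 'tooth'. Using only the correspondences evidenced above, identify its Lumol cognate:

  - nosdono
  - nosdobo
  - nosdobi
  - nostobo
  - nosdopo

yugorfu ~ yogorfo, guhosha ~ gohosha — Felura u corresponds to Lumol o after a consonant, before a consonant other than r, m, n, p, b, f, v.
mepurso ~ meborso — Felura p corresponds to Lumol b between vowels (before a back vowel).
yugorfu ~ yogorfo — Felura u corresponds to Lumol o word-finally.
Applying these to Felura 'nusdopu':
  nusdopu → nosdopu   (u→o after a consonant, before a consonant other than r, m, n, p, b, f, v)
  nosdopu → nosdobu   (p→b between vowels (before a back vowel))
  nosdobu → nosdobo   (u→o word-finally)
So the Lumol cognate is 'nosdobo'.

nosdobo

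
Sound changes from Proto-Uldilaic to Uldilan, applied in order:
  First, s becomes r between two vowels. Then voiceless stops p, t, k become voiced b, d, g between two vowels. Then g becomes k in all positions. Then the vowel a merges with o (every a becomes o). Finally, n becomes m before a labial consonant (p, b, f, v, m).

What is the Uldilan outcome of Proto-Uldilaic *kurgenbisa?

Uldilan: start from *kurgenbisa.
  rule 1 (rhotacism): kurgenbisa → kurgenbira
  rule 2: no change — kurgenbira
  rule 3 (unconditioned shift): kurgenbira → kurkenbira
  rule 4 (vowel merger): kurkenbira → kurkenbiro
  rule 5 (nasal place assimilation): kurkenbiro → kurkembiro
  ⇒ Uldilan kurkembiro

kurkembiro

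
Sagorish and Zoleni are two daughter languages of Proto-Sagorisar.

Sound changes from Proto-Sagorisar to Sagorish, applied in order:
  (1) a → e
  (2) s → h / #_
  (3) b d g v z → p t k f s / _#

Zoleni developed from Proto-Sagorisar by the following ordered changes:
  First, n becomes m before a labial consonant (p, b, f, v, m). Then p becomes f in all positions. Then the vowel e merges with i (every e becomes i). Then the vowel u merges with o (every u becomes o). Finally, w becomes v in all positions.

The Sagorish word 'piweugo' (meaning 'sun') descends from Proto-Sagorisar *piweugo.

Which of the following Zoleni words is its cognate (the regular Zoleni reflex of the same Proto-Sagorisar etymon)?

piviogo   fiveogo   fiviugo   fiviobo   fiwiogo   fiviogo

fiviogo

Zoleni: *piweugo
  piweugo (rule 1 does not apply)
  piweugo → fiweugo   [unconditioned shift]
  fiweugo → fiwiugo   [vowel merger]
  fiwiugo → fiwiogo   [vowel merger]
  fiwiogo → fiviogo   [unconditioned shift]
  giving Zoleni fiviogo.
Among the options, 'fiviogo' alone shows every Zoleni change applied in order.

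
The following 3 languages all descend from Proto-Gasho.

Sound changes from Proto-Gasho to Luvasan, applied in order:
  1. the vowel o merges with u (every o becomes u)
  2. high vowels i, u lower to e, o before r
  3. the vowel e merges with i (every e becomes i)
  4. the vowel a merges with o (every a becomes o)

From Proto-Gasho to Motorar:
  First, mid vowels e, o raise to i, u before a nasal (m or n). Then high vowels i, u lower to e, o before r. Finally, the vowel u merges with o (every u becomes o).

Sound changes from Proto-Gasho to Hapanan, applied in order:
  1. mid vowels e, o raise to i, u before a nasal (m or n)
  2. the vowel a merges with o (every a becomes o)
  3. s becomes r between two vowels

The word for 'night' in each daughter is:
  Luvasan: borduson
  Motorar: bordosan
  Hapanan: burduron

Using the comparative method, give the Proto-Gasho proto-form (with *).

*burdusan

Position 7: Luvasan has o, Motorar has a, Hapanan has o. Motorar preserves a here (none of its changes turn any other segment into a), so the proto-segment is *a.
Position 6: Luvasan has s, Motorar has s, Hapanan has r. Luvasan preserves s here (none of its changes turn any other segment into s), so the proto-segment is *s.
Verify the candidate proto-form against each daughter:
Luvasan: *burdusan > bordusan > borduson  (by pre-rhotic lowering, vowel merger)
Motorar: *burdusan
  burdusan (rule 1 does not apply)
  burdusan → bordusan   [pre-rhotic lowering]
  bordusan → bordosan   [vowel merger]
  giving Motorar bordosan.
Hapanan: start from *burdusan.
  rule 1: no change — burdusan
  rule 2 (vowel merger): burdusan → burduson
  rule 3 (rhotacism): burduson → burduron
  ⇒ Hapanan burduron
Only *burdusan yields all of Luvasan borduson, Motorar bordosan, Hapanan burduron.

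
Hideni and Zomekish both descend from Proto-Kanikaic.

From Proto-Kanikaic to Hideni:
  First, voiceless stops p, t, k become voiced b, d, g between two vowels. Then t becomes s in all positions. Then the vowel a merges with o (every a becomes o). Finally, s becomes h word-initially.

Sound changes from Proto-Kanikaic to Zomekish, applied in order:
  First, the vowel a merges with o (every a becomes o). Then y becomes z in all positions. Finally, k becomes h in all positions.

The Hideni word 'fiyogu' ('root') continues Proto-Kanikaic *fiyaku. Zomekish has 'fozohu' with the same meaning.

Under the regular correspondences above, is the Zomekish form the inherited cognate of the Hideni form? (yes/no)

Derive the expected Zomekish reflex of *fiyaku:
Zomekish: start from *fiyaku.
  rule 1 (vowel merger): fiyaku → fiyoku
  rule 2 (unconditioned shift): fiyoku → fizoku
  rule 3 (unconditioned shift): fizoku → fizohu
  ⇒ Zomekish fizohu
The regular Zomekish reflex would be 'fizohu', but the attested form is 'fozohu'. The correspondence is irregular, so they are not cognates (the Zomekish form has a different source).

no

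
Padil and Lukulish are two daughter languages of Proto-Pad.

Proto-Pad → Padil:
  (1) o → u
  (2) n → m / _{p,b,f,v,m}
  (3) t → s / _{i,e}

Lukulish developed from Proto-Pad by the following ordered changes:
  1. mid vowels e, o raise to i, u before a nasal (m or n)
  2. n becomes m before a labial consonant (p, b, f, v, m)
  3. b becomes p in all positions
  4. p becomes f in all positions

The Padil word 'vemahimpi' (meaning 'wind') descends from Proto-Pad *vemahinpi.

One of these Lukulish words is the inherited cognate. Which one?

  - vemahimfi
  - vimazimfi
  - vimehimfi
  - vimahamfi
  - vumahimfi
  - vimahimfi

Lukulish: start from *vemahinpi.
  rule 1 (pre-nasal raising): vemahinpi → vimahinpi
  rule 2 (nasal place assimilation): vimahinpi → vimahimpi
  rule 3: no change — vimahimpi
  rule 4 (unconditioned shift): vimahimpi → vimahimfi
  ⇒ Lukulish vimahimfi
Among the options, 'vimahimfi' alone shows every Lukulish change applied in order.

vimahimfi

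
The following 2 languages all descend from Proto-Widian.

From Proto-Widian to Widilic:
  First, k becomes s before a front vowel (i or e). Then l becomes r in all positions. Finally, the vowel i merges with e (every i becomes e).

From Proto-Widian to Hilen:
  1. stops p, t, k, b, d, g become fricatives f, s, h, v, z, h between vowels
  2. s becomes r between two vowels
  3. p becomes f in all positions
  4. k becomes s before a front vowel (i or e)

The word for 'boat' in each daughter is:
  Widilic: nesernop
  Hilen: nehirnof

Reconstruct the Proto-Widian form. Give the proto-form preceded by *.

Position 3: Widilic has s, Hilen has h. Taking the neighbouring segments as reconstructed: Widilic s could go back to *k or *s; Hilen h could go back to *k or *g or *h — the one source consistent with every daughter is *k.
Position 8: Widilic has p, Hilen has f. Widilic preserves p here (none of its changes turn any other segment into p), so the proto-segment is *p.
Verify the candidate proto-form against each daughter:
Widilic: *nekirnop
  nekirnop → nesirnop   [palatalisation]
  nesirnop (rule 2 does not apply)
  nesirnop → nesernop   [vowel merger]
  giving Widilic nesernop.
Hilen: *nekirnop
  nekirnop → nehirnop   [intervocalic lenition]
  nehirnop (rule 2 does not apply)
  nehirnop → nehirnof   [unconditioned shift]
  nehirnof (rule 4 does not apply)
  giving Hilen nehirnof.
Only *nekirnop yields all of Widilic nesernop, Hilen nehirnof.

*nekirnop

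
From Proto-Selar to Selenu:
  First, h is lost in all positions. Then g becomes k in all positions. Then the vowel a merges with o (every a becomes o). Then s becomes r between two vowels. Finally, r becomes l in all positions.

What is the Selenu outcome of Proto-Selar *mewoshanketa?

Selenu: *mewoshanketa > mewosanketa > mewosonketo > meworonketo > mewolonketo  (by h-loss, vowel merger, rhotacism, unconditioned shift)

mewolonketo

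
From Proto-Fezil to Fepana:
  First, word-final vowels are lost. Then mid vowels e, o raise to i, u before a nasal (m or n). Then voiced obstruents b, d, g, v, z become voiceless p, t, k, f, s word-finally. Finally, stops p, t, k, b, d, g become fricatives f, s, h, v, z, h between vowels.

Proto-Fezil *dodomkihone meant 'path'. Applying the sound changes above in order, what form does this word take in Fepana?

dozumkihun

Fepana: *dodomkihone > dodomkihon > dodumkihun > dozumkihun  (by apocope, pre-nasal raising, intervocalic lenition)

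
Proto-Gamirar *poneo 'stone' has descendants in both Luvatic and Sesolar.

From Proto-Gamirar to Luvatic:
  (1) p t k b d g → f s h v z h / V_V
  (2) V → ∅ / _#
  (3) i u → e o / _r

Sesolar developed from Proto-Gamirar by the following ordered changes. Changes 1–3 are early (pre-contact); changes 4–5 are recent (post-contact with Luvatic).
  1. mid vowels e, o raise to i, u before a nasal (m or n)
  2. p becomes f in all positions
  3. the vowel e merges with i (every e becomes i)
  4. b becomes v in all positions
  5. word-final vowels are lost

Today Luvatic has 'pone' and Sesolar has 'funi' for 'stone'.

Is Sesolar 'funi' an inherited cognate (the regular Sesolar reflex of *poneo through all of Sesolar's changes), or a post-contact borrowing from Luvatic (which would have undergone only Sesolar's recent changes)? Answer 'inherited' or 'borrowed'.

inherited

If inherited, *poneo would pass through all of Sesolar's changes:
Sesolar: *poneo
  poneo → puneo   [pre-nasal raising]
  puneo → funeo   [unconditioned shift]
  funeo → funio   [vowel merger]
  funio (rule 4 does not apply)
  funio → funi   [apocope]
  giving Sesolar funi.
If borrowed from Luvatic 'pone' after the early changes, it would undergo only the recent ones:
  rule 4 (unconditioned shift): no change (pone)
  rule 5 (apocope): pone → pon
  ⇒ as a loan: pon
Sesolar 'funi' matches the inherited outcome exactly, so it is an inherited cognate, not a loan.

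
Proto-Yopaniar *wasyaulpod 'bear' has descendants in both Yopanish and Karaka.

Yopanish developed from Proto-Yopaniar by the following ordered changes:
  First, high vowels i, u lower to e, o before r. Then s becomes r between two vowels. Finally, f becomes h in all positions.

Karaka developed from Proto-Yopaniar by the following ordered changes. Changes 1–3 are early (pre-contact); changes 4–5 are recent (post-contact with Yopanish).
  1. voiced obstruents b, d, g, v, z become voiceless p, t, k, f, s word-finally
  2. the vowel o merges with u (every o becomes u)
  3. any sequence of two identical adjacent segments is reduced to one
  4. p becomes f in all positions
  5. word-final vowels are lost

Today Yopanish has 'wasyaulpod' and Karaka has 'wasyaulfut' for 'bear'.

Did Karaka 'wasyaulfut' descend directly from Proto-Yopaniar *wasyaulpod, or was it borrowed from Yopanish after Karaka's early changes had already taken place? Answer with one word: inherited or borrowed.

If inherited, *wasyaulpod would pass through all of Karaka's changes:
Karaka: *wasyaulpod
  wasyaulpod → wasyaulpot   [final devoicing]
  wasyaulpot → wasyaulput   [vowel merger]
  wasyaulput (rule 3 does not apply)
  wasyaulput → wasyaulfut   [unconditioned shift]
  wasyaulfut (rule 5 does not apply)
  giving Karaka wasyaulfut.
If borrowed from Yopanish 'wasyaulpod' after the early changes, it would undergo only the recent ones:
  rule 4 (unconditioned shift): wasyaulpod → wasyaulfod
  rule 5 (apocope): no change (wasyaulfod)
  ⇒ as a loan: wasyaulfod
Karaka 'wasyaulfut' matches the inherited outcome exactly, so it is an inherited cognate, not a loan.

inherited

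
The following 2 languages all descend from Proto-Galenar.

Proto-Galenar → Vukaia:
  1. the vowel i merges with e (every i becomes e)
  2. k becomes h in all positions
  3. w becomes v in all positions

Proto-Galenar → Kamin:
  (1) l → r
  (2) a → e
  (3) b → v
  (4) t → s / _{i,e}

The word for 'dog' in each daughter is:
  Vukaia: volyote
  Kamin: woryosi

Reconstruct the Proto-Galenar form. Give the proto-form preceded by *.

Position 6: Vukaia has t, Kamin has s. Vukaia preserves t here (none of its changes turn any other segment into t), so the proto-segment is *t.
Position 3: Vukaia has l, Kamin has r. Vukaia preserves l here (none of its changes turn any other segment into l), so the proto-segment is *l.
Position 7: Vukaia has e, Kamin has i. Kamin preserves i here (none of its changes turn any other segment into i), so the proto-segment is *i.
Continuing position by position gives *wolyoti; check it forward:
Vukaia: *wolyoti > wolyote > volyote  (by vowel merger, unconditioned shift)
Kamin: *wolyoti
  wolyoti → woryoti   [unconditioned shift]
  woryoti (rule 2 does not apply)
  woryoti (rule 3 does not apply)
  woryoti → woryosi   [palatalisation]
  giving Kamin woryosi.
*wolyoti is the unique common source.

*wolyoti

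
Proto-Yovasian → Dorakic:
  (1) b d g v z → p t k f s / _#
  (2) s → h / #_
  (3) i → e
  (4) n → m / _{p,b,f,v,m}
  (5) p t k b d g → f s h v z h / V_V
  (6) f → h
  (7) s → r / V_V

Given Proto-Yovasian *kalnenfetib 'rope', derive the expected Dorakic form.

kalnemherep

Dorakic: *kalnenfetib > kalnenfetip > kalnenfetep > kalnemfetep > kalnemfesep > kalnemhesep > kalnemherep  (by final devoicing, vowel merger, nasal place assimilation, intervocalic lenition, unconditioned shift, rhotacism)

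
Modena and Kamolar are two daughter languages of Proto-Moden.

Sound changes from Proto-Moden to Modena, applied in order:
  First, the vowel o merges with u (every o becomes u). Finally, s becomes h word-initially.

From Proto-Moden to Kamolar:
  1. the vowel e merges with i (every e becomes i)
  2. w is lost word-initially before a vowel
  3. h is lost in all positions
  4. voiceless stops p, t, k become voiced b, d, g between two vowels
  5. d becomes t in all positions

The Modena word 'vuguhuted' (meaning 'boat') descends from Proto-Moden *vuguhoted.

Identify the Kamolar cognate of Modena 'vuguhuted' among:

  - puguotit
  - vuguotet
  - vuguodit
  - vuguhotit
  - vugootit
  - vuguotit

Kamolar: start from *vuguhoted.
  rule 1 (vowel merger): vuguhoted → vuguhotid
  rule 2: no change — vuguhotid
  rule 3 (h-loss): vuguhotid → vuguotid
  rule 4 (intervocalic voicing): vuguotid → vuguodid
  rule 5 (unconditioned shift): vuguodid → vuguotit
  ⇒ Kamolar vuguotit
Only 'vuguotit' matches the regular Kamolar development of *vuguhoted.

vuguotit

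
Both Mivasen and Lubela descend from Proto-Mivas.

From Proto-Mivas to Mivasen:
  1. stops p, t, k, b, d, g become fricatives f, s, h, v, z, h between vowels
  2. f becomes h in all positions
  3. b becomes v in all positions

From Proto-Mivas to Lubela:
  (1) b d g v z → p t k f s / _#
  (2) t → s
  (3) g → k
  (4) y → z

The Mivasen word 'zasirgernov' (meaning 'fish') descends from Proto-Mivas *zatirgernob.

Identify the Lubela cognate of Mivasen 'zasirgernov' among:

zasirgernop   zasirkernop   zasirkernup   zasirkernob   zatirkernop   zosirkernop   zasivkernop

zasirkernop

Lubela: *zatirgernob > zatirgernop > zasirgernop > zasirkernop  (by final devoicing, unconditioned shift, unconditioned shift)
The other candidates each miss or misapply at least one Lubela change.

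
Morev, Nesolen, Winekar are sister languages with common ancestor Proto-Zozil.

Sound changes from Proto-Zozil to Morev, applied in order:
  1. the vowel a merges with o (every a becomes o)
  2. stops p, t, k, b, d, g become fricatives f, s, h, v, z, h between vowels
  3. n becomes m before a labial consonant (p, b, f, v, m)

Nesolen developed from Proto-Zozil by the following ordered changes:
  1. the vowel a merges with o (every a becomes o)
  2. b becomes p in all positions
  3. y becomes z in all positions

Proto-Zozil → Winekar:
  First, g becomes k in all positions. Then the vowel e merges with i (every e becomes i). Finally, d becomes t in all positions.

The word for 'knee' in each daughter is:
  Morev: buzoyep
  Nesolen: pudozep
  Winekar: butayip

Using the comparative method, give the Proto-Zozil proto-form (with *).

*budayep

Position 3: Morev has z, Nesolen has d, Winekar has t. Nesolen preserves d here (none of its changes turn any other segment into d), so the proto-segment is *d.
Position 1: Morev has b, Nesolen has p, Winekar has b. Morev preserves b here (none of its changes turn any other segment into b), so the proto-segment is *b.
Position 6: Morev has e, Nesolen has e, Winekar has i. Morev preserves e here (none of its changes turn any other segment into e), so the proto-segment is *e.
Continuing position by position gives *budayep; check it forward:
Morev: start from *budayep.
  rule 1 (vowel merger): budayep → budoyep
  rule 2 (intervocalic lenition): budoyep → buzoyep
  rule 3: no change — buzoyep
  ⇒ Morev buzoyep
Nesolen: *budayep
  budayep → budoyep   [vowel merger]
  budoyep → pudoyep   [unconditioned shift]
  pudoyep → pudozep   [unconditioned shift]
  giving Nesolen pudozep.
Winekar: *budayep > budayip > butayip  (by vowel merger, unconditioned shift)
No other proto-form is consistent with every reflex, so the reconstruction is *budayep.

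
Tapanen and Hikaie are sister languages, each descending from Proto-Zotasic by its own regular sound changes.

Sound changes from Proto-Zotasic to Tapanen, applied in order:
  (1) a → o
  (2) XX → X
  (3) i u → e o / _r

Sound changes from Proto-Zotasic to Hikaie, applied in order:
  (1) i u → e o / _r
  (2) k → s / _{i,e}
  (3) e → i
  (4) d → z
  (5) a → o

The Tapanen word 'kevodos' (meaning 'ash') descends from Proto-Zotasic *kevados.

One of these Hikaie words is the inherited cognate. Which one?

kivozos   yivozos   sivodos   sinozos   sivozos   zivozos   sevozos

Hikaie: *kevados
  kevados (rule 1 does not apply)
  kevados → sevados   [palatalisation]
  sevados → sivados   [vowel merger]
  sivados → sivazos   [unconditioned shift]
  sivazos → sivozos   [vowel merger]
  giving Hikaie sivozos.
Only 'sivozos' matches the regular Hikaie development of *kevados.

sivozos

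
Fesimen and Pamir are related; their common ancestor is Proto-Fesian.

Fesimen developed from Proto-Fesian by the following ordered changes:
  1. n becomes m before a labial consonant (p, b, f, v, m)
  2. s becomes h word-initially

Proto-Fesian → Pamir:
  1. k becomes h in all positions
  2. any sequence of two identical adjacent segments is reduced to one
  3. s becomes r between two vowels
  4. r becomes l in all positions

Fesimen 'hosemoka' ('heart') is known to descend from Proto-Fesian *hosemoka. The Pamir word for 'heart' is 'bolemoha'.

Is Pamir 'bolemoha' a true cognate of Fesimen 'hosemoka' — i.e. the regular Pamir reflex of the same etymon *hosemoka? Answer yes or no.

no

Derive the expected Pamir reflex of *hosemoka:
Pamir: *hosemoka > hosemoha > horemoha > holemoha  (by unconditioned shift, rhotacism, unconditioned shift)
The regular Pamir reflex would be 'holemoha', but the attested form is 'bolemoha'. The correspondence is irregular, so they are not cognates (the Pamir form has a different source).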